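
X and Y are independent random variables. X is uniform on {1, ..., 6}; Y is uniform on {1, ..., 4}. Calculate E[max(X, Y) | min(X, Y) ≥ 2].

64/15

P(min(X, Y) ≥ 2) = 5/8.
Summing max(X,Y)·P(x,y) over outcomes with min(X, Y) ≥ 2 gives 8/3.
E[max(X, Y) | min(X, Y) ≥ 2] = (8/3) / (5/8) = 64/15.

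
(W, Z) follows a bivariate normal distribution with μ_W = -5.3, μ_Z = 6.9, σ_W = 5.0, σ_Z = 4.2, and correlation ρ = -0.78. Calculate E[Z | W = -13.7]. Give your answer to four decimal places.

For a bivariate normal, E[Z | W=x] = μ_Z + ρ·(σ_Z/σ_W)·(x − μ_W).
E[Z | W=-13.7] = 6.9 + (-0.78)·(4.2/5.0)·(-13.7 − (-5.3)) = 6.9 + (-0.6552)·(-8.4) = 12.4037.

12.4037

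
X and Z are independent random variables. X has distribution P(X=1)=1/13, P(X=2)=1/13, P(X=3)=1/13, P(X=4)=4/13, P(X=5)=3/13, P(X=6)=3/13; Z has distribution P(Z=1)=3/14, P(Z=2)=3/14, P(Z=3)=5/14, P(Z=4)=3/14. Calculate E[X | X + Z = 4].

20/11

P(X + Z = 4) = 11/182.
Summing X·P(x,y) over outcomes with X + Z = 4 gives 10/91.
E[X | X + Z = 4] = (10/91) / (11/182) = 20/11.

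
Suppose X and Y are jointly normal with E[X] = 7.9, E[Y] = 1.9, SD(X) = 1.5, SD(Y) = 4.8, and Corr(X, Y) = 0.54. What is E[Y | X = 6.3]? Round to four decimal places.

The regression of Y on X has slope ρ·σ_Y/σ_X and passes through (μ_X, μ_Y).
E[Y | X=6.3] = 1.9 + (0.54)·(4.8/1.5)·(6.3 − (7.9)) = 1.9 + (1.728)·(-1.6) = -0.8648.

-0.8648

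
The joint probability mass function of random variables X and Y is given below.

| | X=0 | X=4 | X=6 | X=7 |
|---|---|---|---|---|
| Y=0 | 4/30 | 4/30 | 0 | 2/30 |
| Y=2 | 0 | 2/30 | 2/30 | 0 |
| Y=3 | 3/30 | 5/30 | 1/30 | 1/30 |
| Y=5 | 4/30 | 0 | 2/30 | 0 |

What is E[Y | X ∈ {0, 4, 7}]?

51/25

P(X ∈ {0, 4, 7}) = 5/6.
Σ Y·P over the event = 0·(4/30) + 3·(3/30) + 5·(4/30) + 0·(4/30) + 2·(2/30) + 3·(5/30) + 0·(2/30) + 3·(1/30) = 17/10.
E[Y | X ∈ {0, 4, 7}] = (17/10) / (5/6) = 51/25.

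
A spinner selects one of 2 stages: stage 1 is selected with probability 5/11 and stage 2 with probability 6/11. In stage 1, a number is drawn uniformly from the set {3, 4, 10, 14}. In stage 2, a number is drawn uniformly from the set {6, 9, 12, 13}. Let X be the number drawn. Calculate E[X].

395/44

E[X | stage 1] = (3+4+10+14)/4 = 31/4.
E[X | stage 2] = (6+9+12+13)/4 = 10.
By the law of total expectation,
E[X] = (5/11)·(31/4) + (6/11)·(10) = 395/44.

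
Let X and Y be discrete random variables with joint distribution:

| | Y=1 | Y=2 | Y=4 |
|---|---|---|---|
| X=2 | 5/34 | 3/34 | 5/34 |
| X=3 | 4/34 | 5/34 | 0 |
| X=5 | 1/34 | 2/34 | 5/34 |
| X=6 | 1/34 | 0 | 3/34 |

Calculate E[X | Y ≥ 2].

84/23

P(Y ≥ 2) = 23/34.
Σ X·P over the event = 2·(3/34) + 2·(5/34) + 3·(5/34) + 5·(2/34) + 5·(5/34) + 6·(3/34) = 42/17.
E[X | Y ≥ 2] = (42/17) / (23/34) = 84/23.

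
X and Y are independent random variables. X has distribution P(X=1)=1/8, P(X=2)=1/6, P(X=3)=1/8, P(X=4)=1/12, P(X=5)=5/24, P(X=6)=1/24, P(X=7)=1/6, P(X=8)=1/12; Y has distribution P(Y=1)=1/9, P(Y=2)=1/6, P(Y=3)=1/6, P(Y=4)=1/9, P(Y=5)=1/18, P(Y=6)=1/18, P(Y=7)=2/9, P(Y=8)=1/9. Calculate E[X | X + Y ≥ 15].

P(X + Y ≥ 15) = 5/108.
Summing X·P(x,y) over outcomes with X + Y ≥ 15 gives 19/54.
E[X | X + Y ≥ 15] = (19/54) / (5/108) = 38/5.

38/5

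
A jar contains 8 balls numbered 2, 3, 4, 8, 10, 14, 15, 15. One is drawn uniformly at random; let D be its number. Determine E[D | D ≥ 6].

62/5

P(D ≥ 6) = 5/8.
Σ over the event: 8·1/8 + 10·1/8 + 14·1/8 + 15·1/4 = 31/4.
E[D | D ≥ 6] = (31/4) / (5/8) = 62/5.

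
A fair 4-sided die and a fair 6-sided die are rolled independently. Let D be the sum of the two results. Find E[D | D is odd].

6

P(D is odd) = 1/2.
Σ over the event: 3·1/12 + 5·1/6 + 7·1/6 + 9·1/12 = 3.
E[D | D is odd] = (3) / (1/2) = 6.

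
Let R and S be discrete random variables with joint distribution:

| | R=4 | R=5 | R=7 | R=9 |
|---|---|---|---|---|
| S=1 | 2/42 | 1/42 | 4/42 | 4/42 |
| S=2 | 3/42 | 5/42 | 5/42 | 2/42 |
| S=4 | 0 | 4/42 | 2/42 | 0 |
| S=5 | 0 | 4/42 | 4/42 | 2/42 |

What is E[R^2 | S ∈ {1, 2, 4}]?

P(S ∈ {1, 2, 4}) = 16/21.
Summing R^2·P(R=x,S=y) over the conditioning event gives 1355/42.
E[R^2 | S ∈ {1, 2, 4}] = (1355/42) / (16/21) = 1355/32.

1355/32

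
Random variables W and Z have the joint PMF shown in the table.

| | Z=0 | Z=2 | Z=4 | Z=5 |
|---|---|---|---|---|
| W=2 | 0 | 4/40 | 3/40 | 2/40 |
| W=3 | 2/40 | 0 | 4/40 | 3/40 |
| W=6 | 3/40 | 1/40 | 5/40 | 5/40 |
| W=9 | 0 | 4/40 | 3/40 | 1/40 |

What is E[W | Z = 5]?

P(Z = 5) = 11/40.
Summing W·P(W=x,Z=y) over the conditioning event gives 13/10.
E[W | Z = 5] = (13/10) / (11/40) = 52/11.

52/11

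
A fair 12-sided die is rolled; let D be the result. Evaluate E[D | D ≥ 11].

Given D ≥ 11, D is equally likely to be any of {11, 12}.
E[D | D ≥ 11] = (11 + 12) / 2 = 23/2.

23/2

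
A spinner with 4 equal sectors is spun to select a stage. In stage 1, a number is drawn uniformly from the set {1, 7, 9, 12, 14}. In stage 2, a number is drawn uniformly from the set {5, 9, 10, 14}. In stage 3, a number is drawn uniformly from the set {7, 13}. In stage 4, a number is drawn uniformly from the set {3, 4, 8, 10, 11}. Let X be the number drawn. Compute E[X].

E[X | stage 1] = (1+7+9+12+14)/5 = 43/5.
E[X | stage 2] = (5+9+10+14)/4 = 19/2.
E[X | stage 3] = (7+13)/2 = 10.
E[X | stage 4] = (3+4+8+10+11)/5 = 36/5.
By the law of total expectation,
E[X] = (1/4)·(43/5) + (1/4)·(19/2) + (1/4)·(10) + (1/4)·(36/5) = 353/40.

353/40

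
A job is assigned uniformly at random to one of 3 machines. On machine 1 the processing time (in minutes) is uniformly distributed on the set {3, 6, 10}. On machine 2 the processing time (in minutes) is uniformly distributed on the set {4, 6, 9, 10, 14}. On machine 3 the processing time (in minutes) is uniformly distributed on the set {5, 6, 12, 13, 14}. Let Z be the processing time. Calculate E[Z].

374/45

E[Z | machine 1] = (3+6+10)/3 = 19/3.
E[Z | machine 2] = (4+6+9+10+14)/5 = 43/5.
E[Z | machine 3] = (5+6+12+13+14)/5 = 10.
By the law of total expectation,
E[Z] = (1/3)·(19/3) + (1/3)·(43/5) + (1/3)·(10) = 374/45.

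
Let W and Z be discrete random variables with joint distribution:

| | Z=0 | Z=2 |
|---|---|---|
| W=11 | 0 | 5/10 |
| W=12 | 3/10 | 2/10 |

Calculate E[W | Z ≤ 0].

12

P(Z ≤ 0) = 3/10.
Σ W·P over the event = 12·(3/10) = 18/5.
E[W | Z ≤ 0] = (18/5) / (3/10) = 12.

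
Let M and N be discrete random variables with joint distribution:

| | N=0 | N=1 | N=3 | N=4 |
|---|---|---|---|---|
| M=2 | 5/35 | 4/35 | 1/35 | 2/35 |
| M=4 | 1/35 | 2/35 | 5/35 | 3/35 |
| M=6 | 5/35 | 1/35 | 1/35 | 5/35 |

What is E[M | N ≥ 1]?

P(N ≥ 1) = 24/35.
Summing M·P(M=x,N=y) over the conditioning event gives 96/35.
E[M | N ≥ 1] = (96/35) / (24/35) = 4.

4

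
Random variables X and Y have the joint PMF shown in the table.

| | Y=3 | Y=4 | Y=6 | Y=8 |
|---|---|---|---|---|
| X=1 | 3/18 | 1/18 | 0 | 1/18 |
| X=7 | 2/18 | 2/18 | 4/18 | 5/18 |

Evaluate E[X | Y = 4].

5

P(Y = 4) = 1/6.
Σ X·P over the event = 1·(1/18) + 7·(2/18) = 5/6.
E[X | Y = 4] = (5/6) / (1/6) = 5.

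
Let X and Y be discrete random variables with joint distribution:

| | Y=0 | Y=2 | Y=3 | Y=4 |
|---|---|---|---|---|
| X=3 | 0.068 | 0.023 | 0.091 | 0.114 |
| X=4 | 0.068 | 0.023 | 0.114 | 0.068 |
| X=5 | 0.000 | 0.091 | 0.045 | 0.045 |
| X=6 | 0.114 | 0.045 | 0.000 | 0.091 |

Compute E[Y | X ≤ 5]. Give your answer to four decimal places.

P(X ≤ 5) = 0.750.
Summing Y·P(X=x,Y=y) over the conditioning event gives 1.932.
E[Y | X ≤ 5] = (1.932) / (0.750) = 2.5760.

2.5760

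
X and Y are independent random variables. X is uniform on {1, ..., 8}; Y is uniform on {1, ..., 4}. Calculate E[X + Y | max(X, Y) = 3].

Outcomes with max(X, Y) = 3: (1,3), (2,3), (3,1), (3,2), (3,3), each with probability 1/32.
E[X + Y | max(X, Y) = 3] = (4 + 5 + 4 + 5 + 6) / 5 = 24/5.

24/5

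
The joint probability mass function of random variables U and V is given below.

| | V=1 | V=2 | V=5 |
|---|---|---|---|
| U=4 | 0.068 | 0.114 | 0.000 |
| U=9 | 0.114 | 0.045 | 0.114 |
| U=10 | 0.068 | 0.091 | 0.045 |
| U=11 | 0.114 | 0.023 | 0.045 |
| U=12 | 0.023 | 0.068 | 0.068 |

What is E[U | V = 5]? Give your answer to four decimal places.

P(V = 5) = 0.272.
Summing U·P(U=x,V=y) over the conditioning event gives 2.787.
E[U | V = 5] = (2.787) / (0.272) = 10.2463.

10.2463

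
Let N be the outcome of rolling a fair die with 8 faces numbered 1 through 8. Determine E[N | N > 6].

15/2

Given N > 6, N is equally likely to be any of {7, 8}.
E[N | N > 6] = (7 + 8) / 2 = 15/2.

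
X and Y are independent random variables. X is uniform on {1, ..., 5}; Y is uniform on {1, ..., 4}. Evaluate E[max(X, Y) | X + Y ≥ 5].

57/14

P(X + Y ≥ 5) = 7/10.
Summing max(X,Y)·P(x,y) over outcomes with X + Y ≥ 5 gives 57/20.
E[max(X, Y) | X + Y ≥ 5] = (57/20) / (7/10) = 57/14.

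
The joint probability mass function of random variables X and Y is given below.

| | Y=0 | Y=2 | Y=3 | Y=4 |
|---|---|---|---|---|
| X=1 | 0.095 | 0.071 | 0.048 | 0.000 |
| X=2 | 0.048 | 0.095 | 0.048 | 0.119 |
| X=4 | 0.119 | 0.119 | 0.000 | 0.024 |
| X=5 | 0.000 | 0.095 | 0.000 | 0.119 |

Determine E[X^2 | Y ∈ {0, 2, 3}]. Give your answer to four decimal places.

P(Y ∈ {0, 2, 3}) = 0.738.
Summing X^2·P(X=x,Y=y) over the conditioning event gives 7.161.
E[X^2 | Y ∈ {0, 2, 3}] = (7.161) / (0.738) = 9.7033.

9.7033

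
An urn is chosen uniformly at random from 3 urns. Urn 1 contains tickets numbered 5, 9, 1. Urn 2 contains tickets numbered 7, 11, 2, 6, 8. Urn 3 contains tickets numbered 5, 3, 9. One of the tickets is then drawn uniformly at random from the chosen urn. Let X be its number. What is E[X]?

E[X | urn 1] = (5+9+1)/3 = 5.
E[X | urn 2] = (7+11+2+6+8)/5 = 34/5.
E[X | urn 3] = (5+3+9)/3 = 17/3.
By the law of total expectation,
E[X] = (1/3)·(5) + (1/3)·(34/5) + (1/3)·(17/3) = 262/45.

262/45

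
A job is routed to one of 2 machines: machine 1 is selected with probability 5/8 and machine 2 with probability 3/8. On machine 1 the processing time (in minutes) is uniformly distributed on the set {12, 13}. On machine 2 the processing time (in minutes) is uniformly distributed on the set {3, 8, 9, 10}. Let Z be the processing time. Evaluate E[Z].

85/8

E[Z | machine 1] = (12+13)/2 = 25/2.
E[Z | machine 2] = (3+8+9+10)/4 = 15/2.
By the law of total expectation,
E[Z] = (5/8)·(25/2) + (3/8)·(15/2) = 85/8.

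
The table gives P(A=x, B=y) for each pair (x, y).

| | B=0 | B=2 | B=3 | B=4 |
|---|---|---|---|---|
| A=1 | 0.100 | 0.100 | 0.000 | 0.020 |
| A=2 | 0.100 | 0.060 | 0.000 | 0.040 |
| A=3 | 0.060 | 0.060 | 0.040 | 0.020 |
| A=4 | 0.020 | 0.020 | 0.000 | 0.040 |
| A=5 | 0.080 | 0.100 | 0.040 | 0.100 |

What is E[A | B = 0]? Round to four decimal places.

P(B = 0) = 0.360.
Summing A·P(A=x,B=y) over the conditioning event gives 0.960.
E[A | B = 0] = (0.960) / (0.360) = 2.6667.

2.6667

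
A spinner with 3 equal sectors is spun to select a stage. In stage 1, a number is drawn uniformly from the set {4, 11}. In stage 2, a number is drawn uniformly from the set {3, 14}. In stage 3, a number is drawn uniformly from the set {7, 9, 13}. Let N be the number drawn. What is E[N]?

E[N | stage 1] = (4+11)/2 = 15/2.
E[N | stage 2] = (3+14)/2 = 17/2.
E[N | stage 3] = (7+9+13)/3 = 29/3.
E[N] = (1/3)·(15/2) + (1/3)·(17/2) + (1/3)·(29/3) = 77/9.

77/9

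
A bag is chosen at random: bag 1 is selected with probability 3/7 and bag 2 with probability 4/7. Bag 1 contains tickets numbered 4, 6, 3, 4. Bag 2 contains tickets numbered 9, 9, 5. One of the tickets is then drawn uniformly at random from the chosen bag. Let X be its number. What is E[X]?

521/84

E[X | bag 1] = (4+6+3+4)/4 = 17/4.
E[X | bag 2] = (9+9+5)/3 = 23/3.
E[X] = (3/7)·(17/4) + (4/7)·(23/3) = 521/84.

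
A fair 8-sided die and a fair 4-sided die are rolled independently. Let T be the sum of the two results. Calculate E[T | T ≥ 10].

P(T ≥ 10) = 3/16.
Σ over the event: 10·3/32 + 11·1/16 + 12·1/32 = 2.
E[T | T ≥ 10] = (2) / (3/16) = 32/3.

32/3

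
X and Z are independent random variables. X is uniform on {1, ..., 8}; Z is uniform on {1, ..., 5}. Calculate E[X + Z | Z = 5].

19/2

Outcomes with Z = 5: (1,5), (2,5), (3,5), (4,5), (5,5), (6,5), (7,5), (8,5), each with probability 1/40.
E[X + Z | Z = 5] = (6 + 7 + 8 + 9 + 10 + 11 + 12 + 13) / 8 = 19/2.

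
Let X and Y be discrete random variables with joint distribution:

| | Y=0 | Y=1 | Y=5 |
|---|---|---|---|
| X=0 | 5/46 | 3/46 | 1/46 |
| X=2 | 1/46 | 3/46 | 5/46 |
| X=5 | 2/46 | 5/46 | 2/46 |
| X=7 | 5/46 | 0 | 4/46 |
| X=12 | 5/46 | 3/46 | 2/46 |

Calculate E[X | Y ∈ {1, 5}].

139/28

P(Y ∈ {1, 5}) = 14/23.
Summing X·P(X=x,Y=y) over the conditioning event gives 139/46.
E[X | Y ∈ {1, 5}] = (139/46) / (14/23) = 139/28.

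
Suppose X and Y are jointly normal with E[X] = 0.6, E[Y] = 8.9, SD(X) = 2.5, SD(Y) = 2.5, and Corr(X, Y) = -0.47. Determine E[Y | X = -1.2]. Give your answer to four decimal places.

9.7460

For a bivariate normal, E[Y | X=x] = μ_Y + ρ·(σ_Y/σ_X)·(x − μ_X).
E[Y | X=-1.2] = 8.9 + (-0.47)·(2.5/2.5)·(-1.2 − (0.6)) = 8.9 + (-0.47)·(-1.8) = 9.7460.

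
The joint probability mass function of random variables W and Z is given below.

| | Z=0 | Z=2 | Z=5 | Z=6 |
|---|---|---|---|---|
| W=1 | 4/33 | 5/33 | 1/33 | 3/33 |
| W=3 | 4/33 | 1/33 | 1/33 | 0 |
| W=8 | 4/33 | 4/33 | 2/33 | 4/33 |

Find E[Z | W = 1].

P(W = 1) = 13/33.
Σ Z·P over the event = 0·(4/33) + 2·(5/33) + 5·(1/33) + 6·(3/33) = 1.
E[Z | W = 1] = (1) / (13/33) = 33/13.

33/13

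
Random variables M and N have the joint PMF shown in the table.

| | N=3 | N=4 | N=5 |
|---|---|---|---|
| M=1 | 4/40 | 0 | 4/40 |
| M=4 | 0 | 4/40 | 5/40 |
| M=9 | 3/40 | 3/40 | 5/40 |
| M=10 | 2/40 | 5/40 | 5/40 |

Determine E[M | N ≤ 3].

P(N ≤ 3) = 9/40.
Σ M·P over the event = 1·(4/40) + 9·(3/40) + 10·(2/40) = 51/40.
E[M | N ≤ 3] = (51/40) / (9/40) = 17/3.

17/3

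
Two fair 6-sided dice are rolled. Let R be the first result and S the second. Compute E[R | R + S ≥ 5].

P(R + S ≥ 5) = 5/6.
Summing R·P(x,y) over outcomes with R + S ≥ 5 gives 29/9.
E[R | R + S ≥ 5] = (29/9) / (5/6) = 58/15.

58/15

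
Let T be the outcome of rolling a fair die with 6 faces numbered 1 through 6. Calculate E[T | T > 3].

Given T > 3, T is equally likely to be any of {4, 5, 6}.
E[T | T > 3] = (4 + 5 + 6) / 3 = 5.

5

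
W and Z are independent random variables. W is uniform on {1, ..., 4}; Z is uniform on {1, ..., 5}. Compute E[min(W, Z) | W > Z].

Outcomes with W > Z: (2,1), (3,1), (3,2), (4,1), (4,2), (4,3), each with probability 1/20.
E[min(W, Z) | W > Z] = (1 + 1 + 2 + 1 + 2 + 3) / 6 = 5/3.

5/3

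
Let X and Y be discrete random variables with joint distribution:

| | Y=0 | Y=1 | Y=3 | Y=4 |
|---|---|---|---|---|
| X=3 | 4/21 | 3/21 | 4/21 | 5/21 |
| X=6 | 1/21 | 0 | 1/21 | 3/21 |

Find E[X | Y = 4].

P(Y = 4) = 8/21.
Σ X·P over the event = 3·(5/21) + 6·(3/21) = 11/7.
E[X | Y = 4] = (11/7) / (8/21) = 33/8.

33/8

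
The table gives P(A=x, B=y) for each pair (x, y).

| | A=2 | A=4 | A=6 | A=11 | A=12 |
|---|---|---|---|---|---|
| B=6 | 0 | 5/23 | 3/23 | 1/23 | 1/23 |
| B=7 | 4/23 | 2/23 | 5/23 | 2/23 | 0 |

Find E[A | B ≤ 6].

P(B ≤ 6) = 10/23.
Σ A·P over the event = 4·(5/23) + 6·(3/23) + 11·(1/23) + 12·(1/23) = 61/23.
E[A | B ≤ 6] = (61/23) / (10/23) = 61/10.

61/10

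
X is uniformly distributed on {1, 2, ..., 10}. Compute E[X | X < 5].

Given X < 5, X is equally likely to be any of {1, 2, 3, 4}.
E[X | X < 5] = (1 + 2 + 3 + 4) / 4 = 5/2.

5/2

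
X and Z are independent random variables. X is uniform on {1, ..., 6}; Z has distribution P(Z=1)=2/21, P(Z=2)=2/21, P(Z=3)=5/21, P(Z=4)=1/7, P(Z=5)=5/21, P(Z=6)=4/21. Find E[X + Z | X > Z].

P(X > Z) = 22/63.
Summing (X+Z)·P(x,y) over outcomes with X > Z gives 167/63.
E[X + Z | X > Z] = (167/63) / (22/63) = 167/22.

167/22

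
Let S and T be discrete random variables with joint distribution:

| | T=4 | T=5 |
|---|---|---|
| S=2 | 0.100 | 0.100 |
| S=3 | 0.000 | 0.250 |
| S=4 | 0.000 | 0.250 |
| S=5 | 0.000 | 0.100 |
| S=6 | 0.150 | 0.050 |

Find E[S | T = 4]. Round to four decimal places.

4.4000

P(T = 4) = 0.250.
Summing S·P(S=x,T=y) over the conditioning event gives 1.100.
E[S | T = 4] = (1.100) / (0.250) = 4.4000.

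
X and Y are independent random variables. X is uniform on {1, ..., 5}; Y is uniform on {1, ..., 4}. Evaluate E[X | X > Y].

4

Outcomes with X > Y: (2,1), (3,1), (3,2), (4,1), (4,2), (4,3), (5,1), (5,2), (5,3), (5,4), each with probability 1/20.
E[X | X > Y] = (2 + 3 + 3 + 4 + 4 + 4 + 5 + 5 + 5 + 5) / 10 = 4.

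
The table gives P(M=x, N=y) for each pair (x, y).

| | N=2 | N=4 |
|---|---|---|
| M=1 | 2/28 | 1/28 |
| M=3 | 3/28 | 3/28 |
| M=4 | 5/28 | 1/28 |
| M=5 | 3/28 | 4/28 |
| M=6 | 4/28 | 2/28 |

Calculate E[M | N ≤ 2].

P(N ≤ 2) = 17/28.
Summing M·P(M=x,N=y) over the conditioning event gives 5/2.
E[M | N ≤ 2] = (5/2) / (17/28) = 70/17.

70/17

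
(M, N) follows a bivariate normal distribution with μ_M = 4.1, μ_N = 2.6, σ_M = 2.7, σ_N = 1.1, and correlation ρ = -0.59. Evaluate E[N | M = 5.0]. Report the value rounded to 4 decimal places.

E[N | M=x] = μ_N + ρ(σ_N/σ_M)(x − μ_M) for jointly normal variables.
E[N | M=5.0] = 2.6 + (-0.59)·(1.1/2.7)·(5.0 − (4.1)) = 2.6 + (-0.24037)·(0.9) = 2.3837.

2.3837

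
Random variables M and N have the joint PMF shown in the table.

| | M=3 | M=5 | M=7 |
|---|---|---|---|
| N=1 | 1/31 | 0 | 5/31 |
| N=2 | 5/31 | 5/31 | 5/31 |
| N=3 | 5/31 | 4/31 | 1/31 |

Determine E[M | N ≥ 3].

P(N ≥ 3) = 10/31.
Summing M·P(M=x,N=y) over the conditioning event gives 42/31.
E[M | N ≥ 3] = (42/31) / (10/31) = 21/5.

21/5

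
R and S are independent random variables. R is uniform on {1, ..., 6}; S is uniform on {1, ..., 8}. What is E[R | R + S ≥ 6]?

74/19

P(R + S ≥ 6) = 19/24.
Summing R·P(x,y) over outcomes with R + S ≥ 6 gives 37/12.
E[R | R + S ≥ 6] = (37/12) / (19/24) = 74/19.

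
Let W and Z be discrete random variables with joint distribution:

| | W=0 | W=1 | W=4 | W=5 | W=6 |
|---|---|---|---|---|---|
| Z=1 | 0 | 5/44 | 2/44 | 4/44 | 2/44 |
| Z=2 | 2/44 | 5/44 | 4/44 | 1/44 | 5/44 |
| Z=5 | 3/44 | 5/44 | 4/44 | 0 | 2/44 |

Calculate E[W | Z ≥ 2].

89/31

P(Z ≥ 2) = 31/44.
Summing W·P(W=x,Z=y) over the conditioning event gives 89/44.
E[W | Z ≥ 2] = (89/44) / (31/44) = 89/31.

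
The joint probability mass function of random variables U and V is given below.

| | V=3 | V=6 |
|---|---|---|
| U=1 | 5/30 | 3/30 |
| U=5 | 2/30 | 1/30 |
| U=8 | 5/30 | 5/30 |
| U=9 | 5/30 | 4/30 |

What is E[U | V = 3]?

P(V = 3) = 17/30.
Σ U·P over the event = 1·(5/30) + 5·(2/30) + 8·(5/30) + 9·(5/30) = 10/3.
E[U | V = 3] = (10/3) / (17/30) = 100/17.

100/17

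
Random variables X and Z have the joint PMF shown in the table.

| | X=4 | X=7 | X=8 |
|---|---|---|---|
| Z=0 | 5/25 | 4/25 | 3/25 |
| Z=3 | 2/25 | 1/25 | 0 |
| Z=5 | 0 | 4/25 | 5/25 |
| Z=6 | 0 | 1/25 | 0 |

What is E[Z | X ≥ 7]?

3

P(X ≥ 7) = 18/25.
Σ Z·P over the event = 0·(4/25) + 3·(1/25) + 5·(4/25) + 6·(1/25) + 0·(3/25) + 5·(5/25) = 54/25.
E[Z | X ≥ 7] = (54/25) / (18/25) = 3.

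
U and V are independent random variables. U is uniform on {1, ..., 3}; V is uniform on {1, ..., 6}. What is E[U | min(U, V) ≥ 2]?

Outcomes with min(U, V) ≥ 2: (2,2), (2,3), (2,4), (2,5), (2,6), (3,2), (3,3), (3,4), (3,5), (3,6), each with probability 1/18.
E[U | min(U, V) ≥ 2] = (2 + 2 + 2 + 2 + 2 + 3 + 3 + 3 + 3 + 3) / 10 = 5/2.

5/2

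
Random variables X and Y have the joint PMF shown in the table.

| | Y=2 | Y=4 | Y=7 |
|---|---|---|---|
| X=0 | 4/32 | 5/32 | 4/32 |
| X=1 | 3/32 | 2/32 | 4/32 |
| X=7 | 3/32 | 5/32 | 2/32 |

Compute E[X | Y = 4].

37/12

P(Y = 4) = 3/8.
Σ X·P over the event = 0·(5/32) + 1·(2/32) + 7·(5/32) = 37/32.
E[X | Y = 4] = (37/32) / (3/8) = 37/12.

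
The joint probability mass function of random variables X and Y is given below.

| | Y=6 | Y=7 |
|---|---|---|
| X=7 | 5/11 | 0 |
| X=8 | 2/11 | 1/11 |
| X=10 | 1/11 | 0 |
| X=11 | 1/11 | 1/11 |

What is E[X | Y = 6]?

8

P(Y = 6) = 9/11.
Summing X·P(X=x,Y=y) over the conditioning event gives 72/11.
E[X | Y = 6] = (72/11) / (9/11) = 8.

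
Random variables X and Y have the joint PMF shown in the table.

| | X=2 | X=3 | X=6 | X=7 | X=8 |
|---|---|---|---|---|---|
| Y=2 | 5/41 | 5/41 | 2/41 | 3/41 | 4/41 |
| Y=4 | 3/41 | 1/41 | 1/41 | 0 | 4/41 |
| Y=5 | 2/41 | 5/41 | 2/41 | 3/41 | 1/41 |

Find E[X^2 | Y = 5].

336/13

P(Y = 5) = 13/41.
Σ X^2·P over the event = 4·(2/41) + 9·(5/41) + 36·(2/41) + 49·(3/41) + 64·(1/41) = 336/41.
E[X^2 | Y = 5] = (336/41) / (13/41) = 336/13.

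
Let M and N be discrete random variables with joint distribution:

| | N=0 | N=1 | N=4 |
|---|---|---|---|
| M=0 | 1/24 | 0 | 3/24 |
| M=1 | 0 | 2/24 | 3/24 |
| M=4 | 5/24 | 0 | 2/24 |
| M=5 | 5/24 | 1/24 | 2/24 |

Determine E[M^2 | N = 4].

17/2

P(N = 4) = 5/12.
Σ M^2·P over the event = 0·(3/24) + 1·(3/24) + 16·(2/24) + 25·(2/24) = 85/24.
E[M^2 | N = 4] = (85/24) / (5/12) = 17/2.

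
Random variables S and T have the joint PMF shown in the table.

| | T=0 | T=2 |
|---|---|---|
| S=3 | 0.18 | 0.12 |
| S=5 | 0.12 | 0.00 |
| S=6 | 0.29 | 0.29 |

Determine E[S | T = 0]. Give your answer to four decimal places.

4.8814

P(T = 0) = 0.59.
Summing S·P(S=x,T=y) over the conditioning event gives 2.88.
E[S | T = 0] = (2.88) / (0.59) = 4.8814.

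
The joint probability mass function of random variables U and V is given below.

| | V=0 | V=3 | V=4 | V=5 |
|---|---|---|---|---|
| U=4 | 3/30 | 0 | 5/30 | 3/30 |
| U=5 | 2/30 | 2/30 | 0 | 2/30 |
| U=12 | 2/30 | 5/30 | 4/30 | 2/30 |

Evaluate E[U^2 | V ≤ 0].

P(V ≤ 0) = 7/30.
Σ U^2·P over the event = 16·(3/30) + 25·(2/30) + 144·(2/30) = 193/15.
E[U^2 | V ≤ 0] = (193/15) / (7/30) = 386/7.

386/7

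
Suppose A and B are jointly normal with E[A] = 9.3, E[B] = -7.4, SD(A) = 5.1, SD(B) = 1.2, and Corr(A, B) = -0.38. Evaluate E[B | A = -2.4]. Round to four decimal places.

For a bivariate normal, E[B | A=x] = μ_B + ρ·(σ_B/σ_A)·(x − μ_A).
E[B | A=-2.4] = -7.4 + (-0.38)·(1.2/5.1)·(-2.4 − (9.3)) = -7.4 + (-0.089412)·(-11.7) = -6.3539.

-6.3539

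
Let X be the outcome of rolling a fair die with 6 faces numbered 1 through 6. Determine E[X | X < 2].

Given X < 2, X is equally likely to be any of {1}.
E[X | X < 2] = (1) / 1 = 1.

1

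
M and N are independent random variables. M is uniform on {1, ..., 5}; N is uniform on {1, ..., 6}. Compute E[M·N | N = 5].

15

Outcomes with N = 5: (1,5), (2,5), (3,5), (4,5), (5,5), each with probability 1/30.
E[M·N | N = 5] = (5 + 10 + 15 + 20 + 25) / 5 = 15.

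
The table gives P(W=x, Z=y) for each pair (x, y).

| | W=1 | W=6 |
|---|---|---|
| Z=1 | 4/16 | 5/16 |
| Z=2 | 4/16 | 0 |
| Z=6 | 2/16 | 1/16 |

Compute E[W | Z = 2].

1

P(Z = 2) = 1/4.
Σ W·P over the event = 1·(4/16) = 1/4.
E[W | Z = 2] = (1/4) / (1/4) = 1.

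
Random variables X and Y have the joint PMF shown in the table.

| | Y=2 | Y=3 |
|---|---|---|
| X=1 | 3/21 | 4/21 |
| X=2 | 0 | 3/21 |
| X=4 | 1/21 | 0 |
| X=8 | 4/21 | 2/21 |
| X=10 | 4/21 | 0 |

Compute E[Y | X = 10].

P(X = 10) = 4/21.
Σ Y·P over the event = 2·(4/21) = 8/21.
E[Y | X = 10] = (8/21) / (4/21) = 2.

2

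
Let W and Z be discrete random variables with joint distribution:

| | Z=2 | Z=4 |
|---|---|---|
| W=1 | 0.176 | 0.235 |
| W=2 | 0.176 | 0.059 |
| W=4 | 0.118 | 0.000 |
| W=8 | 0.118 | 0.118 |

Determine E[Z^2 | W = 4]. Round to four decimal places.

P(W = 4) = 0.118.
Summing Z^2·P(W=x,Z=y) over the conditioning event gives 0.472.
E[Z^2 | W = 4] = (0.472) / (0.118) = 4.0000.

4.0000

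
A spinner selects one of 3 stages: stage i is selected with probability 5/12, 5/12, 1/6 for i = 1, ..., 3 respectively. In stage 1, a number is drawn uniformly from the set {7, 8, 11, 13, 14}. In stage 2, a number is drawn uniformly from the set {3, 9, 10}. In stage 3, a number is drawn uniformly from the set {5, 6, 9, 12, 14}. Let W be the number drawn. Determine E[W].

E[W | stage 1] = (7+8+11+13+14)/5 = 53/5.
E[W | stage 2] = (3+9+10)/3 = 22/3.
E[W | stage 3] = (5+6+9+12+14)/5 = 46/5.
By the law of total expectation,
E[W] = (5/12)·(53/5) + (5/12)·(22/3) + (1/6)·(46/5) = 1621/180.

1621/180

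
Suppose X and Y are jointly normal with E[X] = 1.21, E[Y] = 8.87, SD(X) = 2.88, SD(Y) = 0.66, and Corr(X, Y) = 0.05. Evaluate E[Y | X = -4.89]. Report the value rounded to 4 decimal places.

For a bivariate normal, E[Y | X=x] = μ_Y + ρ·(σ_Y/σ_X)·(x − μ_X).
E[Y | X=-4.89] = 8.87 + (0.05)·(0.66/2.88)·(-4.89 − (1.21)) = 8.87 + (0.011458)·(-6.1) = 8.8001.

8.8001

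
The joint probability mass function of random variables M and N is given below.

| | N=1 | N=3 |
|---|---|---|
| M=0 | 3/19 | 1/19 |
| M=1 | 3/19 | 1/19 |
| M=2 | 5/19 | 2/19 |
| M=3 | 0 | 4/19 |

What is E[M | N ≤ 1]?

P(N ≤ 1) = 11/19.
Σ M·P over the event = 0·(3/19) + 1·(3/19) + 2·(5/19) = 13/19.
E[M | N ≤ 1] = (13/19) / (11/19) = 13/11.

13/11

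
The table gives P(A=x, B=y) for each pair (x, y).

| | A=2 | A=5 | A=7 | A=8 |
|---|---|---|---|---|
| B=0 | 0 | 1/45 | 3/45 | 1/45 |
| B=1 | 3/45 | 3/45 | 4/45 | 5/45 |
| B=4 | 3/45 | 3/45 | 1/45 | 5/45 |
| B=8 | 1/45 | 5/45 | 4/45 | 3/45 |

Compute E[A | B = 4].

P(B = 4) = 4/15.
Σ A·P over the event = 2·(3/45) + 5·(3/45) + 7·(1/45) + 8·(5/45) = 68/45.
E[A | B = 4] = (68/45) / (4/15) = 17/3.

17/3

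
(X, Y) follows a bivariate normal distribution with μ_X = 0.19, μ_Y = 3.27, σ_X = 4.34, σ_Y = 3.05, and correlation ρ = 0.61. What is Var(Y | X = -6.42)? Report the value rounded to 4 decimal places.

5.8410

The conditional variance in a bivariate normal is σ_Y²(1 − ρ²), independent of x.
Var(Y | X=-6.42) = (3.05)²·(1 − (0.61)²) = 9.3025·0.6279 = 5.8410.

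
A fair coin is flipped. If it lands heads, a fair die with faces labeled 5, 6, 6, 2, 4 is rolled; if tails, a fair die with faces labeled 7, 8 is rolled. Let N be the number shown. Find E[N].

E[N | heads] = (5+6+6+2+4)/5 = 23/5.
E[N | tails] = (7+8)/2 = 15/2.
By the law of total expectation,
E[N] = (1/2)·(23/5) + (1/2)·(15/2) = 121/20.

121/20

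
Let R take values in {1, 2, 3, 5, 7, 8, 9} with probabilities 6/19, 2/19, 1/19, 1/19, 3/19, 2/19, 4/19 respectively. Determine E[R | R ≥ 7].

73/9

P(R ≥ 7) = 9/19.
Σ over the event: 7·3/19 + 8·2/19 + 9·4/19 = 73/19.
E[R | R ≥ 7] = (73/19) / (9/19) = 73/9.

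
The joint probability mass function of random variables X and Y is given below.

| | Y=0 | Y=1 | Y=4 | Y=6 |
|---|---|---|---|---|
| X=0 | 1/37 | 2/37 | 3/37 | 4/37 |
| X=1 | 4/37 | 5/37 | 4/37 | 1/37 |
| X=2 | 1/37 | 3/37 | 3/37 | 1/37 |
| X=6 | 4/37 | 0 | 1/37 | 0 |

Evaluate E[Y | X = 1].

27/14

P(X = 1) = 14/37.
Σ Y·P over the event = 0·(4/37) + 1·(5/37) + 4·(4/37) + 6·(1/37) = 27/37.
E[Y | X = 1] = (27/37) / (14/37) = 27/14.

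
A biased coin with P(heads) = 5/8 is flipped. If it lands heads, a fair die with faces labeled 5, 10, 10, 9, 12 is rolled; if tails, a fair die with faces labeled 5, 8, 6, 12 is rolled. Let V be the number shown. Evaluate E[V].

277/32

E[V | heads] = (5+10+10+9+12)/5 = 46/5.
E[V | tails] = (5+8+6+12)/4 = 31/4.
E[V] = (5/8)·(46/5) + (3/8)·(31/4) = 277/32.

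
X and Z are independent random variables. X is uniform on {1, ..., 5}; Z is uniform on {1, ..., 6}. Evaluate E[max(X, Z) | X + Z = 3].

2

Outcomes with X + Z = 3: (1,2), (2,1), each with probability 1/30.
E[max(X, Z) | X + Z = 3] = (2 + 2) / 2 = 2.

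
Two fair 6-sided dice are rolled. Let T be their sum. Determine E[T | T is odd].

7

P(T is odd) = 1/2.
Σ over the event: 3·1/18 + 5·1/9 + 7·1/6 + 9·1/9 + 11·1/18 = 7/2.
E[T | T is odd] = (7/2) / (1/2) = 7.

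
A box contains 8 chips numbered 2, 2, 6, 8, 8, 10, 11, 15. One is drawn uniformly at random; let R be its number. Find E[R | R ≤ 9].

26/5

P(R ≤ 9) = 5/8.
Σ over the event: 2·1/4 + 6·1/8 + 8·1/4 = 13/4.
E[R | R ≤ 9] = (13/4) / (5/8) = 26/5.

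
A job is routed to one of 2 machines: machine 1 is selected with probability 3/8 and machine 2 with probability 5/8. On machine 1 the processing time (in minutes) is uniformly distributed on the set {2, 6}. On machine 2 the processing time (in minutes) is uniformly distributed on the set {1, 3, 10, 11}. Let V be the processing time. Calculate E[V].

E[V | machine 1] = (2+6)/2 = 4.
E[V | machine 2] = (1+3+10+11)/4 = 25/4.
E[V] = (3/8)·(4) + (5/8)·(25/4) = 173/32.

173/32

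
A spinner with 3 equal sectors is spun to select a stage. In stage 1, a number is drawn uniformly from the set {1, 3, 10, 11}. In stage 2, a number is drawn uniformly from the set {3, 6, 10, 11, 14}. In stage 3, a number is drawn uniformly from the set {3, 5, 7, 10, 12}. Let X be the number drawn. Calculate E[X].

E[X | stage 1] = (1+3+10+11)/4 = 25/4.
E[X | stage 2] = (3+6+10+11+14)/5 = 44/5.
E[X | stage 3] = (3+5+7+10+12)/5 = 37/5.
By the law of total expectation,
E[X] = (1/3)·(25/4) + (1/3)·(44/5) + (1/3)·(37/5) = 449/60.

449/60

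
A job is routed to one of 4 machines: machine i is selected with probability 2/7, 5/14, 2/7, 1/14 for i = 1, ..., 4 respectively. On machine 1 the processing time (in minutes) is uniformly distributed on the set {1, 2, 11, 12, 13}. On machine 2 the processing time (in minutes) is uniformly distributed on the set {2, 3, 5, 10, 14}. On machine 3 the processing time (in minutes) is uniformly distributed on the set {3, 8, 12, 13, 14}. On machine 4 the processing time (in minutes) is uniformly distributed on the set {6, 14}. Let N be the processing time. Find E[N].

E[N | machine 1] = (1+2+11+12+13)/5 = 39/5.
E[N | machine 2] = (2+3+5+10+14)/5 = 34/5.
E[N | machine 3] = (3+8+12+13+14)/5 = 10.
E[N | machine 4] = (6+14)/2 = 10.
By the law of total expectation,
E[N] = (2/7)·(39/5) + (5/14)·(34/5) + (2/7)·(10) + (1/14)·(10) = 288/35.

288/35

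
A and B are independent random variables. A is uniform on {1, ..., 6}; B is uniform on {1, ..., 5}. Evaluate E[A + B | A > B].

P(A > B) = 1/2.
Summing (A+B)·P(x,y) over outcomes with A > B gives 7/2.
E[A + B | A > B] = (7/2) / (1/2) = 7.

7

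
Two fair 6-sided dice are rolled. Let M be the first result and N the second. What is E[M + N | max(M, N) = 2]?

10/3

P(max(M, N) = 2) = 1/12.
Summing (M+N)·P(x,y) over outcomes with max(M, N) = 2 gives 5/18.
E[M + N | max(M, N) = 2] = (5/18) / (1/12) = 10/3.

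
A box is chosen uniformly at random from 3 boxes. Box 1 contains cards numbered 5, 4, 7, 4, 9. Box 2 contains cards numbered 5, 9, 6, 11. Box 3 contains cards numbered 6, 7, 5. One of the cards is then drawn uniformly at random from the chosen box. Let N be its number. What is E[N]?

391/60

E[N | box 1] = (5+4+7+4+9)/5 = 29/5.
E[N | box 2] = (5+9+6+11)/4 = 31/4.
E[N | box 3] = (6+7+5)/3 = 6.
By the law of total expectation,
E[N] = (1/3)·(29/5) + (1/3)·(31/4) + (1/3)·(6) = 391/60.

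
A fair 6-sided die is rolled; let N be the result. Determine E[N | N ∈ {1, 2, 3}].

P(N ∈ {1, 2, 3}) = 1/2.
Σ over the event: 1·1/6 + 2·1/6 + 3·1/6 = 1.
E[N | N ∈ {1, 2, 3}] = (1) / (1/2) = 2.

2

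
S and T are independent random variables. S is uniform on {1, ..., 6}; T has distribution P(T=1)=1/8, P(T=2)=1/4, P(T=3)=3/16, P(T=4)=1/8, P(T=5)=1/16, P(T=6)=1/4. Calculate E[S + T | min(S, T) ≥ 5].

P(min(S, T) ≥ 5) = 5/48.
Summing (S+T)·P(x,y) over outcomes with min(S, T) ≥ 5 gives 113/96.
E[S + T | min(S, T) ≥ 5] = (113/96) / (5/48) = 113/10.

113/10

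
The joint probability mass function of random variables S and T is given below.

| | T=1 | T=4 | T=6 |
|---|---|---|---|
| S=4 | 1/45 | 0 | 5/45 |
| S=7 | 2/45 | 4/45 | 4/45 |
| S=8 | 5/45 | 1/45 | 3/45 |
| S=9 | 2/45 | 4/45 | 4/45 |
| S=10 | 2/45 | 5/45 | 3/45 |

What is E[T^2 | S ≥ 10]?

P(S ≥ 10) = 2/9.
Σ T^2·P over the event = 1·(2/45) + 16·(5/45) + 36·(3/45) = 38/9.
E[T^2 | S ≥ 10] = (38/9) / (2/9) = 19.

19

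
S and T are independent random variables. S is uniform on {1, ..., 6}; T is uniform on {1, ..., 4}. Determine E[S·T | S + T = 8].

P(S + T = 8) = 1/8.
Summing ST·P(x,y) over outcomes with S + T = 8 gives 43/24.
E[S·T | S + T = 8] = (43/24) / (1/8) = 43/3.

43/3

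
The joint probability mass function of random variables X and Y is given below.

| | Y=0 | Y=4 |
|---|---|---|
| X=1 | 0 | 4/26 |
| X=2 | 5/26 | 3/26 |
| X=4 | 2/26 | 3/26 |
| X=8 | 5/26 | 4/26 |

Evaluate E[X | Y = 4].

27/7

P(Y = 4) = 7/13.
Σ X·P over the event = 1·(4/26) + 2·(3/26) + 4·(3/26) + 8·(4/26) = 27/13.
E[X | Y = 4] = (27/13) / (7/13) = 27/7.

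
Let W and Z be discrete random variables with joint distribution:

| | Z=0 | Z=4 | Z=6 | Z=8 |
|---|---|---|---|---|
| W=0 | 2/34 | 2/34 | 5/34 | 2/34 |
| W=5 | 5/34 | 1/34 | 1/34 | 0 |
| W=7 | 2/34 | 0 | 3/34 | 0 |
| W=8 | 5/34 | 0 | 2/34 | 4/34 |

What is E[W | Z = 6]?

P(Z = 6) = 11/34.
Summing W·P(W=x,Z=y) over the conditioning event gives 21/17.
E[W | Z = 6] = (21/17) / (11/34) = 42/11.

42/11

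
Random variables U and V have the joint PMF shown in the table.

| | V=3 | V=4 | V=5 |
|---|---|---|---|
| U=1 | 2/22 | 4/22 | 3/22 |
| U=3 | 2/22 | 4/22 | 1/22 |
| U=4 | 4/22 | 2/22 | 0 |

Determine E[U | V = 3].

P(V = 3) = 4/11.
Σ U·P over the event = 1·(2/22) + 3·(2/22) + 4·(4/22) = 12/11.
E[U | V = 3] = (12/11) / (4/11) = 3.

3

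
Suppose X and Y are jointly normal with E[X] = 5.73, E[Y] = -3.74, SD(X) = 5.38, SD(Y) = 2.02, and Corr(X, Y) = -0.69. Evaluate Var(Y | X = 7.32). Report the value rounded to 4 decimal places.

2.1377

For a bivariate normal, Var(Y | X=x) = σ_Y²(1 − ρ²).
Var(Y | X=7.32) = (2.02)²·(1 − (-0.69)²) = 4.0804·0.5239 = 2.1377.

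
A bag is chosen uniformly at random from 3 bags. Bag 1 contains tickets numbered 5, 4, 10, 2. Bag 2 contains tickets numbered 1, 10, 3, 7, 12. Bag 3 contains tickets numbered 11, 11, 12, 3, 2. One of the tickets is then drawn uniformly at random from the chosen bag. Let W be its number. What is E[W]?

131/20

E[W | bag 1] = (5+4+10+2)/4 = 21/4.
E[W | bag 2] = (1+10+3+7+12)/5 = 33/5.
E[W | bag 3] = (11+11+12+3+2)/5 = 39/5.
By the law of total expectation,
E[W] = (1/3)·(21/4) + (1/3)·(33/5) + (1/3)·(39/5) = 131/20.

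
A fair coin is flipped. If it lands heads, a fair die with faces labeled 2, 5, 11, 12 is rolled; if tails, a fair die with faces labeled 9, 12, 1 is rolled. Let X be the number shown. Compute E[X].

89/12

E[X | heads] = (2+5+11+12)/4 = 15/2.
E[X | tails] = (9+12+1)/3 = 22/3.
By the law of total expectation,
E[X] = (1/2)·(15/2) + (1/2)·(22/3) = 89/12.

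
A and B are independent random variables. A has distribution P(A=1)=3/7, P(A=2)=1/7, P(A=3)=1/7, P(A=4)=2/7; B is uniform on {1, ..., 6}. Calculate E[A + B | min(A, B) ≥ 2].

P(min(A, B) ≥ 2) = 10/21.
Summing (A+B)·P(x,y) over outcomes with min(A, B) ≥ 2 gives 145/42.
E[A + B | min(A, B) ≥ 2] = (145/42) / (10/21) = 29/4.

29/4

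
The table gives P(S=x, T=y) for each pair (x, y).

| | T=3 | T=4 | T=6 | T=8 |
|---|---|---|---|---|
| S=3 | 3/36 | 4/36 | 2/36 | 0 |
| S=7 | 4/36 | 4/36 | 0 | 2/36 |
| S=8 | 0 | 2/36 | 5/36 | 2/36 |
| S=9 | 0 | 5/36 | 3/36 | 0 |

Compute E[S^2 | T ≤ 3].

223/7

P(T ≤ 3) = 7/36.
Σ S^2·P over the event = 9·(3/36) + 49·(4/36) = 223/36.
E[S^2 | T ≤ 3] = (223/36) / (7/36) = 223/7.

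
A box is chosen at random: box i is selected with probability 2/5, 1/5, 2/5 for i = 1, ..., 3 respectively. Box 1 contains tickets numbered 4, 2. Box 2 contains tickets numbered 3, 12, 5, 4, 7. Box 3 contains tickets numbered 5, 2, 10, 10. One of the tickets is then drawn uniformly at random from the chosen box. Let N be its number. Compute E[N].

257/50

E[N | box 1] = (4+2)/2 = 3.
E[N | box 2] = (3+12+5+4+7)/5 = 31/5.
E[N | box 3] = (5+2+10+10)/4 = 27/4.
E[N] = (2/5)·(3) + (1/5)·(31/5) + (2/5)·(27/4) = 257/50.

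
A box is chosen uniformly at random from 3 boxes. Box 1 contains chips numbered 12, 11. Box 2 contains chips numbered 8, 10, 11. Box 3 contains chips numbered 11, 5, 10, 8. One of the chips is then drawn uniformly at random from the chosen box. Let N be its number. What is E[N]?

E[N | box 1] = (12+11)/2 = 23/2.
E[N | box 2] = (8+10+11)/3 = 29/3.
E[N | box 3] = (11+5+10+8)/4 = 17/2.
E[N] = (1/3)·(23/2) + (1/3)·(29/3) + (1/3)·(17/2) = 89/9.

89/9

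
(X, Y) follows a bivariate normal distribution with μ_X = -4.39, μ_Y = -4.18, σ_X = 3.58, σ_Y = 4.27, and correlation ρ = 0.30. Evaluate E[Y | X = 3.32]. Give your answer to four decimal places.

The regression of Y on X has slope ρ·σ_Y/σ_X and passes through (μ_X, μ_Y).
E[Y | X=3.32] = -4.18 + (0.30)·(4.27/3.58)·(3.32 − (-4.39)) = -4.18 + (0.35782)·(7.71) = -1.4212.

-1.4212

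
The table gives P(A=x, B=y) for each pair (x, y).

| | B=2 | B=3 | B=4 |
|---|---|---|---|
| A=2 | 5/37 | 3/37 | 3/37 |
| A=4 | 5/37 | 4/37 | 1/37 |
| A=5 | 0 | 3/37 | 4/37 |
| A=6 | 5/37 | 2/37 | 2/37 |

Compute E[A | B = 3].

49/12

P(B = 3) = 12/37.
Σ A·P over the event = 2·(3/37) + 4·(4/37) + 5·(3/37) + 6·(2/37) = 49/37.
E[A | B = 3] = (49/37) / (12/37) = 49/12.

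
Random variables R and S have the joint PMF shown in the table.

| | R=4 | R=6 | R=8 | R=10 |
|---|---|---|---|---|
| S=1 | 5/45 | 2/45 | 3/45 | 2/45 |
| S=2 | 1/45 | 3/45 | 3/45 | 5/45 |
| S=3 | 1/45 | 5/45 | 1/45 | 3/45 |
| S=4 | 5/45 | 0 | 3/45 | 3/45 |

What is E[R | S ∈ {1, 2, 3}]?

P(S ∈ {1, 2, 3}) = 34/45.
Summing R·P(R=x,S=y) over the conditioning event gives 244/45.
E[R | S ∈ {1, 2, 3}] = (244/45) / (34/45) = 122/17.

122/17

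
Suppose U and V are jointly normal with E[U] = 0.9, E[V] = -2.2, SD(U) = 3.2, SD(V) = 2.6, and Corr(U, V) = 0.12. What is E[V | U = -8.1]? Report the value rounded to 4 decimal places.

For a bivariate normal, E[V | U=x] = μ_V + ρ·(σ_V/σ_U)·(x − μ_U).
E[V | U=-8.1] = -2.2 + (0.12)·(2.6/3.2)·(-8.1 − (0.9)) = -2.2 + (0.0975)·(-9) = -3.0775.

-3.0775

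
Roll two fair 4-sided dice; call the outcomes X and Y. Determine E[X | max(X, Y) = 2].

5/3

P(max(X, Y) = 2) = 3/16.
Summing X·P(x,y) over outcomes with max(X, Y) = 2 gives 5/16.
E[X | max(X, Y) = 2] = (5/16) / (3/16) = 5/3.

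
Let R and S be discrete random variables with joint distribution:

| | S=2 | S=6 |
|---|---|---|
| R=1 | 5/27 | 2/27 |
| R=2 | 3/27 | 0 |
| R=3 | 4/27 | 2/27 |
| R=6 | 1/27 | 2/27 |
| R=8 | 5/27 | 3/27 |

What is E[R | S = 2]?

P(S = 2) = 2/3.
Σ R·P over the event = 1·(5/27) + 2·(3/27) + 3·(4/27) + 6·(1/27) + 8·(5/27) = 23/9.
E[R | S = 2] = (23/9) / (2/3) = 23/6.

23/6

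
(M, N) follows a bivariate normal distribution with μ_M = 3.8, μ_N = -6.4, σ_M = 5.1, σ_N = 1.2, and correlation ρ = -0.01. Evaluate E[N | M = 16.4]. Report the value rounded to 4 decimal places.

For a bivariate normal, E[N | M=x] = μ_N + ρ·(σ_N/σ_M)·(x − μ_M).
E[N | M=16.4] = -6.4 + (-0.01)·(1.2/5.1)·(16.4 − (3.8)) = -6.4 + (-0.0023529)·(12.6) = -6.4296.

-6.4296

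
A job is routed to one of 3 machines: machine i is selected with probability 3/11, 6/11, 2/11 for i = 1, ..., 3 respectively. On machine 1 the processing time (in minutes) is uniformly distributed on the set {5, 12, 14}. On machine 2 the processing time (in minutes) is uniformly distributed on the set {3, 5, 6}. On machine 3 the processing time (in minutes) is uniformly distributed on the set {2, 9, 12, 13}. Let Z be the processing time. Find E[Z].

E[Z | machine 1] = (5+12+14)/3 = 31/3.
E[Z | machine 2] = (3+5+6)/3 = 14/3.
E[Z | machine 3] = (2+9+12+13)/4 = 9.
By the law of total expectation,
E[Z] = (3/11)·(31/3) + (6/11)·(14/3) + (2/11)·(9) = 7.

7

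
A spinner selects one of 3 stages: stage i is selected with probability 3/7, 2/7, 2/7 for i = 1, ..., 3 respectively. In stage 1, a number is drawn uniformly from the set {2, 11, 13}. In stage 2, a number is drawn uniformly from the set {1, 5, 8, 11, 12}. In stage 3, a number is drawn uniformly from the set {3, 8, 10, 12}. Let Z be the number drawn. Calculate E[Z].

E[Z | stage 1] = (2+11+13)/3 = 26/3.
E[Z | stage 2] = (1+5+8+11+12)/5 = 37/5.
E[Z | stage 3] = (3+8+10+12)/4 = 33/4.
E[Z] = (3/7)·(26/3) + (2/7)·(37/5) + (2/7)·(33/4) = 573/70.

573/70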